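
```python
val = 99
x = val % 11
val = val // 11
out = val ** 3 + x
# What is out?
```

Trace:
`val = 99` → val = 99
`x = val % 11` → x = 0
`val = val // 11` → val = 9
`out = val ** 3 + x` → out = 729
So out = 729

Answer: 729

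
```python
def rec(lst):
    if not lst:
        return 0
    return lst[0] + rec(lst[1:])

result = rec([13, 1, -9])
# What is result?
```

13 + 1 + (-9) + 0 = 5

Answer: 5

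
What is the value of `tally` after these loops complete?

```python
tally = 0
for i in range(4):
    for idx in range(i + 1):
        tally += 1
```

Triangle: 1 + 2 + ... + 4
`tally` takes the values: 0 → 1 → 2 → 3 → 4 → 5 → 6 → 7 → 8 → 9 → 10

Answer: 10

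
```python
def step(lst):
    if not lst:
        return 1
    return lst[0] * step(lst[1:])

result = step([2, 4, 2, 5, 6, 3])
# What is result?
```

Product over [2, 4, 2, 5, 6, 3] = 2 * 4 * 2 * 5 * 6 * 3 = 1440

Answer: 1440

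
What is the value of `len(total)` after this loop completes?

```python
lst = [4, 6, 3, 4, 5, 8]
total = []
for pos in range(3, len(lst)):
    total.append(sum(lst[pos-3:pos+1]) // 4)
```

Number of 4-element averages
`total` takes the values: [] → [4] → [4, 4] → [4, 4, 5]
So `len(total)` = 3

Answer: 3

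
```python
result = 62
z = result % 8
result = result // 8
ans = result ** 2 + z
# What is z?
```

Trace:
`result = 62` → result = 62
`z = result % 8` → z = 6
`result = result // 8` → result = 7
`ans = result ** 2 + z` → ans = 55
So z = 6

Answer: 6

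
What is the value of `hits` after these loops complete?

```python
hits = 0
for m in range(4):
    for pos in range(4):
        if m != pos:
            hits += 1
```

4² - 4 (exclude diagonal)
`hits` takes the values: 0 → 1 → 2 → 3 → 4 → 5 → 6 → 7 → 8 → 9 → 10 → 11 → 12

Answer: 12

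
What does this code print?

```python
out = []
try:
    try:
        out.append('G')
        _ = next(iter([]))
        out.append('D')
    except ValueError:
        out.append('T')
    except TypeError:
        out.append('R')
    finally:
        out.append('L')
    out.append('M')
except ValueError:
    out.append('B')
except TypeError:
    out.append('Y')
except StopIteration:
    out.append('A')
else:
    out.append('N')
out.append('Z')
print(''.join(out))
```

Execution trace: 'G' (inner try body) → 'L' (inner finally) → 'A' (except StopIteration) → 'Z' (after the try/except). Output: GLAZ

Answer: GLAZ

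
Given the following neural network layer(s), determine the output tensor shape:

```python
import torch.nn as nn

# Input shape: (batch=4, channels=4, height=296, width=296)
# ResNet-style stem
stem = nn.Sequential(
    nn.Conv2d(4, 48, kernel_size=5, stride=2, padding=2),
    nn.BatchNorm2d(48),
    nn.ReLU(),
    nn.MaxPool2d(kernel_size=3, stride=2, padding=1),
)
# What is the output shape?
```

Input: (4, 4, 296, 296) -> after Conv2d 5x5 stride=2: (4, 48, 148, 148) -> Output: (4, 48, 74, 74)

Answer: (4, 48, 74, 74)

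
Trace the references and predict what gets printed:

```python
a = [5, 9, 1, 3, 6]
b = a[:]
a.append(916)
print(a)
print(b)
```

Key concept: slice [:] creates copy.
Step by step:
`a = [5, 9, 1, 3, 6]` → a = [5, 9, 1, 3, 6]
`b = a[:]` → b = [5, 9, 1, 3, 6]
`a.append(916)` → a = [5, 9, 1, 3, 6, 916]
`print(a)` → prints [5, 9, 1, 3, 6, 916]
`print(b)` → prints [5, 9, 1, 3, 6]

Answer:
[5, 9, 1, 3, 6, 916]
[5, 9, 1, 3, 6]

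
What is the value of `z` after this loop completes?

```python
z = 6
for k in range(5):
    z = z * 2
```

Multiply by 2, 5 times: 6 * 2^5 = 192
`z` takes the values: 6 → 12 → 24 → 48 → 96 → 192

Answer: 192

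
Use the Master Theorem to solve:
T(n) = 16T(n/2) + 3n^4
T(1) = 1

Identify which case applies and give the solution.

a=16, b=2, f(n)=3n^4. log_2(16) = 4. Since c=4 = 4, Case 2 applies: T(n) = Θ(n^log_b(a) · log n) = O(n^4 log n).

Answer: O(n^4 log n) - Case 2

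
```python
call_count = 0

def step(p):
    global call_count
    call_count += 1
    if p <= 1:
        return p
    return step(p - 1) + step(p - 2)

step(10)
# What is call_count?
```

Calls(p) = 1 + Calls(p-1) + Calls(p-2); Calls(0)=Calls(1)=1. For p=10 this gives 177.

Answer: 177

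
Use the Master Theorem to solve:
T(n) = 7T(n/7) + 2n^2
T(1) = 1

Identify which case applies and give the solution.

a=7, b=7, f(n)=2n^2. log_7(7) = 1. Since c=2 > 1 and the regularity condition holds (7(n/7)^2 = (7/7^2)n^2 with 7/7^2 < 1), Case 3 applies: T(n) = Θ(f(n)) = O(n^2).

Answer: O(n^2) - Case 3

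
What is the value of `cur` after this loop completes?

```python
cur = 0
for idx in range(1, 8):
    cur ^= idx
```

XOR of 1 to 7
`cur` takes the values: 0 → 1 → 3 → 0 → 4 → 1 → 7 → 0

Answer: 0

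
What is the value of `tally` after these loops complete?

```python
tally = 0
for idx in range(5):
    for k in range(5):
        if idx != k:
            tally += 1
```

5² - 5 (exclude diagonal)
`tally` takes the values: 0 → 1 → 2 → 3 → 4 → 5 → 6 → 7 → 8 → 9 → 10 → 11 → 12 → 13 → 14 → 15 → 16 → 17 → 18 → 19 → 20

Answer: 20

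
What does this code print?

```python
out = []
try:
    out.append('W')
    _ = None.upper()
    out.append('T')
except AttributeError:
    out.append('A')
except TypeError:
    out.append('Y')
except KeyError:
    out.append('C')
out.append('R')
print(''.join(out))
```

Execution trace: 'W' (try body) → 'A' (except AttributeError) → 'R' (after the try/except). Output: WAR

Answer: WAR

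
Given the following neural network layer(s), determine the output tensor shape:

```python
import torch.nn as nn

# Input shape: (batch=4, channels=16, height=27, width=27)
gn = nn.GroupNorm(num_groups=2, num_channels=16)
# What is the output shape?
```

Input: (4, 16, 27, 27) -> Output: (4, 16, 27, 27)

Answer: (4, 16, 27, 27)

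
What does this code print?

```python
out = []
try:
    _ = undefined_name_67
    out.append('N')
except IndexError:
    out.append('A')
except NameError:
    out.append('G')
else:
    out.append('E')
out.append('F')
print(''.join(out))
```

Execution trace: 'G' (except NameError) → 'F' (after the try/except). Output: GF

Answer: GF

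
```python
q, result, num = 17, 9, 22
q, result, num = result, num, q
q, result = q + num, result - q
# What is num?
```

Trace:
`q, result, num = 17, 9, 22` → q = 17; result = 9; num = 22
`q, result, num = result, num, q` → q = 9; result = 22; num = 17
`q, result = q + num, result - q` → q = 26; result = 13
So num = 17

Answer: 17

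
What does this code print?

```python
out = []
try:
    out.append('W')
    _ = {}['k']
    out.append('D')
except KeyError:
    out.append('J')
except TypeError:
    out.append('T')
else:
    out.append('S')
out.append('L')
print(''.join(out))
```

Execution trace: 'W' (try body) → 'J' (except KeyError) → 'L' (after the try/except). Output: WJL

Answer: WJL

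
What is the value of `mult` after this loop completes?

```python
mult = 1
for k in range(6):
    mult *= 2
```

2^6 = 64
`mult` takes the values: 1 → 2 → 4 → 8 → 16 → 32 → 64

Answer: 64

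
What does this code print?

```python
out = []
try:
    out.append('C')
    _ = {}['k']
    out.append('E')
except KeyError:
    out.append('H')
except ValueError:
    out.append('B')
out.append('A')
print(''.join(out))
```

Execution trace: 'C' (try body) → 'H' (except KeyError) → 'A' (after the try/except). Output: CHA

Answer: CHA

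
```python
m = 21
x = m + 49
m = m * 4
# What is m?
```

Trace:
`m = 21` → m = 21
`x = m + 49` → x = 70
`m = m * 4` → m = 84
So m = 84

Answer: 84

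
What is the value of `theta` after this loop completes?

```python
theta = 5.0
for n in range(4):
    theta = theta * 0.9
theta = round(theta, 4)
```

Exponential decay: 5.0 * 0.9^4
`theta` takes the values: 5.0 → 4.5 → 4.05 → 3.645 → 3.2805

Answer: 3.2805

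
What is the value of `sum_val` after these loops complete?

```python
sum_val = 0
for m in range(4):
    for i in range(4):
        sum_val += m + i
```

Sum of all m+i for m,i in 4x4
`sum_val` takes the values: 0 → 1 → 3 → 6 → 7 → 9 → 12 → 16 → 18 → 21 → 25 → 30 → 33 → 37 → 42 → 48

Answer: 48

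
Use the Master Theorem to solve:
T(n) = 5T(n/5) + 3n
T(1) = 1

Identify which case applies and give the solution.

a=5, b=5, f(n)=3n. log_5(5) = 1. Since c=1 = 1, Case 2 applies: T(n) = Θ(n^log_b(a) · log n) = O(n log n).

Answer: O(n log n) - Case 2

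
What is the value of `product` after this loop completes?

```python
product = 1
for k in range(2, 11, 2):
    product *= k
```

Product of even numbers 2 to 10
`product` takes the values: 1 → 2 → 8 → 48 → 384 → 3840

Answer: 3840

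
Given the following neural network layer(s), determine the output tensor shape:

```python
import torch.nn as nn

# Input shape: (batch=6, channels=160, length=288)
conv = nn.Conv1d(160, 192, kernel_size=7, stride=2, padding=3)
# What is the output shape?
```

Input: (6, 160, 288) -> Output: (6, 192, 144)

Answer: (6, 192, 144)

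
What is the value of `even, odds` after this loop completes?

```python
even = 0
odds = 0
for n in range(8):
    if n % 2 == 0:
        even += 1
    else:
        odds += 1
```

Count evens and odds in range(8)
`even, odds` takes the values: (0, 0) → (1, 0) → (1, 1) → (2, 1) → (2, 2) → (3, 2) → (3, 3) → (4, 3) → (4, 4)

Answer: 4, 4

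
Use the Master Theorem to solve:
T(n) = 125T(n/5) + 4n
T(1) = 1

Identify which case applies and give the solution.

a=125, b=5, f(n)=4n. log_5(125) = 3. Since c=1 < 3, Case 1 applies: T(n) = Θ(n^log_b(a)) = O(n^3).

Answer: O(n^3) - Case 1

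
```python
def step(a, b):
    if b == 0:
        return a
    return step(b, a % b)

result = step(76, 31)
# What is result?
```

step(76, 31) -> step(31, 14) -> step(14, 3) -> step(3, 2) -> step(2, 1) -> step(1, 0) -> 1

Answer: 1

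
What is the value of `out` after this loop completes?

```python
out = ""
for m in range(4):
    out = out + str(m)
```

Concatenate digits 0 to 3
`out` takes the values: "" → "0" → "01" → "012" → "0123"

Answer: "0123"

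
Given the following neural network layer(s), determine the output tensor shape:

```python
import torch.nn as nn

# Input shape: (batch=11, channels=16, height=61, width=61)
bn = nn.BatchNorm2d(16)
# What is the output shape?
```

Input: (11, 16, 61, 61) -> Output: (11, 16, 61, 61)

Answer: (11, 16, 61, 61)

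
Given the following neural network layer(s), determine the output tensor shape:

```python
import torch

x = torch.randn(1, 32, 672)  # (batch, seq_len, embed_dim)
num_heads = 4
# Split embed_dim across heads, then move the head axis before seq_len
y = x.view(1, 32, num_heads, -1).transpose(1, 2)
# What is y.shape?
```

Input: (1, 32, 672) -> head_dim = 672 // 4 = 168; after view: (1, 32, 4, 168) -> after transpose(1, 2): (1, 4, 32, 168) -> Output: (1, 4, 32, 168)

Answer: (1, 4, 32, 168)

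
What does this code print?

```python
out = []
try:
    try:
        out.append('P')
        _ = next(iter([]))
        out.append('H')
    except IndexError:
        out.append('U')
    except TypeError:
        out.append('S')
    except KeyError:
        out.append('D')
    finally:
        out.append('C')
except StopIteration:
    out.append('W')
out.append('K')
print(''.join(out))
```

Execution trace: 'P' (try body) → 'C' (finally) → 'W' (outer except StopIteration) → 'K' (after the try/except). Output: PCWK

Answer: PCWK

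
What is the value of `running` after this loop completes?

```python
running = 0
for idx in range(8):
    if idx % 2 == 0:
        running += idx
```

Sum of even numbers 0 to 7
`running` takes the values: 0 → 2 → 6 → 12

Answer: 12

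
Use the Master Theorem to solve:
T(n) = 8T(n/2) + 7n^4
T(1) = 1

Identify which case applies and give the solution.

a=8, b=2, f(n)=7n^4. log_2(8) = 3. Since c=4 > 3 and the regularity condition holds (8(n/2)^4 = (8/2^4)n^4 with 8/2^4 < 1), Case 3 applies: T(n) = Θ(f(n)) = O(n^4).

Answer: O(n^4) - Case 3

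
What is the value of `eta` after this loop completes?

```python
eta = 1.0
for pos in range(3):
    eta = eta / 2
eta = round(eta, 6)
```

Halving LR 3 times: 1 / 2^3
`eta` takes the values: 1.0 → 0.5 → 0.25 → 0.125

Answer: 0.125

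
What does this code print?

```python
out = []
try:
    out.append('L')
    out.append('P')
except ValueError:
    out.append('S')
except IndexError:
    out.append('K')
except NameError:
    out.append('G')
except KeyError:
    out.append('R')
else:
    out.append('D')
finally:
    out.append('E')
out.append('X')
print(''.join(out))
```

Execution trace: 'L' (try body) → 'P' (try body, no exception) → 'D' (else) → 'E' (finally) → 'X' (after the try/except). Output: LPDEX

Answer: LPDEX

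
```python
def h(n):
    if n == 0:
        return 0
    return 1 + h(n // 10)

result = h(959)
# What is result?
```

Count of digits of 959: 3

Answer: 3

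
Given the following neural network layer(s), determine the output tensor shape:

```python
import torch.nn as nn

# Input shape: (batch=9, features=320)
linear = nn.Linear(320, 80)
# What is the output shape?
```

Input: (9, 320) -> Output: (9, 80)

Answer: (9, 80)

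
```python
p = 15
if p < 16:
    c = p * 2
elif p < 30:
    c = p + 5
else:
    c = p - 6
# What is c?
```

Trace:
`p = 15` → p = 15
`if p < 16: ...` → p < 16 is True → c = 30
So c = 30

Answer: 30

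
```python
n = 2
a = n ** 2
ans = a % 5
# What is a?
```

Trace:
`n = 2` → n = 2
`a = n ** 2` → a = 4
`ans = a % 5` → ans = 4
So a = 4

Answer: 4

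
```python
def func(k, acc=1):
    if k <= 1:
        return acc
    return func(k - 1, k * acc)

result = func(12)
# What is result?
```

Accumulator trace (n, acc): (12, 1) -> (11, 12) -> (10, 132) -> (9, 1320) -> (8, 11880) -> (7, 95040) -> (6, 665280) -> (5, 3991680) -> (4, 19958400) -> (3, 79833600) -> (2, 239500800) -> (1, 479001600) -> return 479001600

Answer: 479001600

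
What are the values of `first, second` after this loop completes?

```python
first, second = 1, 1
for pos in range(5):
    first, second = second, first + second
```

Fibonacci: after 5 iterations
`first, second` takes the values: (1, 1) → (1, 2) → (2, 3) → (3, 5) → (5, 8) → (8, 13)

Answer: 8, 13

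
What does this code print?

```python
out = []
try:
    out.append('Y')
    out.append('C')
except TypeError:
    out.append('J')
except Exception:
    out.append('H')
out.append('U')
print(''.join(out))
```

Execution trace: 'Y' (try body) → 'C' (try body, no exception) → 'U' (after the try/except). Output: YCU

Answer: YCU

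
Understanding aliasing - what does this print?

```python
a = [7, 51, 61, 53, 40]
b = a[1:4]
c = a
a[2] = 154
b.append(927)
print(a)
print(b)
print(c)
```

Key concept: slice vs alias.
Step by step:
`a = [7, 51, 61, 53, 40]` → a = [7, 51, 61, 53, 40]
`b = a[1:4]` → b = [51, 61, 53]
`c = a` → c = [7, 51, 61, 53, 40] (same object as a)
`a[2] = 154` → a = [7, 51, 154, 53, 40] (same object as c); c = [7, 51, 154, 53, 40] (same object as a)
`b.append(927)` → b = [51, 61, 53, 927]
`print(a)` → prints [7, 51, 154, 53, 40]
`print(b)` → prints [51, 61, 53, 927]
`print(c)` → prints [7, 51, 154, 53, 40]

Answer:
[7, 51, 154, 53, 40]
[51, 61, 53, 927]
[7, 51, 154, 53, 40]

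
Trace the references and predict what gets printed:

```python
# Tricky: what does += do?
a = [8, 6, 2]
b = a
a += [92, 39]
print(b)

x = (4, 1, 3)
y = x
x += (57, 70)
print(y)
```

Key concept: += behavior differs for mutable vs immutable.
Step by step:
`a = [8, 6, 2]` → a = [8, 6, 2]
`b = a` → b = [8, 6, 2] (same object as a)
`a += [92, 39]` → a = [8, 6, 2, 92, 39] (same object as b); b = [8, 6, 2, 92, 39] (same object as a)
`print(b)` → prints [8, 6, 2, 92, 39]
`x = (4, 1, 3)` → x = (4, 1, 3)
`y = x` → y = (4, 1, 3)
`x += (57, 70)` → x = (4, 1, 3, 57, 70)
`print(y)` → prints (4, 1, 3)

Answer:
[8, 6, 2, 92, 39]
(4, 1, 3)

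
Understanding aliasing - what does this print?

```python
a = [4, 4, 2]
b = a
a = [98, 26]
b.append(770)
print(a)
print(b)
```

Key concept: rebinding vs mutation: a is rebound to a new list, b still points at the original.
Step by step:
`a = [4, 4, 2]` → a = [4, 4, 2]
`b = a` → b = [4, 4, 2] (same object as a)
`a = [98, 26]` → a = [98, 26]
`b.append(770)` → b = [4, 4, 2, 770]
`print(a)` → prints [98, 26]
`print(b)` → prints [4, 4, 2, 770]

Answer:
[98, 26]
[4, 4, 2, 770]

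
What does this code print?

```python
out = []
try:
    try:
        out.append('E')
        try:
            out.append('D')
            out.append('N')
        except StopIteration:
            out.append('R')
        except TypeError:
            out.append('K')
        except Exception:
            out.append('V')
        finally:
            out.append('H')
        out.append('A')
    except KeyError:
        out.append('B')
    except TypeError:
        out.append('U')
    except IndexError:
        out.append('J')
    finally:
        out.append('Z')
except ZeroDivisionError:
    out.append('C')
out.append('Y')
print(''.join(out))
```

Execution trace: 'E' (try body) → 'D' (inner try body) → 'N' (inner try body, no exception) → 'H' (inner finally) → 'A' (try body, no exception) → 'Z' (finally) → 'Y' (after the try/except). Output: EDNHAZY

Answer: EDNHAZY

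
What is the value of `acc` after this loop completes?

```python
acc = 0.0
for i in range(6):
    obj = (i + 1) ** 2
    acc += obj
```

Sum of squared losses 1² + 2² + ... + 6²
`acc` takes the values: 0.0 → 1.0 → 5.0 → 14.0 → 30.0 → 55.0 → 91.0

Answer: 91.0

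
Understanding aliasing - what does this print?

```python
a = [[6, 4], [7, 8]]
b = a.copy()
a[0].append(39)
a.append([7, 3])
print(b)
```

Key concept: shallow copy with nested lists.
Step by step:
`a = [[6, 4], [7, 8]]` → a = [[6, 4], [7, 8]]
`b = a.copy()` → b = [[6, 4], [7, 8]]
`a[0].append(39)` → a = [[6, 4, 39], [7, 8]]; b = [[6, 4, 39], [7, 8]]
`a.append([7, 3])` → a = [[6, 4, 39], [7, 8], [7, 3]]
`print(b)` → prints [[6, 4, 39], [7, 8]]

Answer: [[6, 4, 39], [7, 8]]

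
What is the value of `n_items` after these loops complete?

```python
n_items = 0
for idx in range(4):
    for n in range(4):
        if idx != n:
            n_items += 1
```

4² - 4 (exclude diagonal)
`n_items` takes the values: 0 → 1 → 2 → 3 → 4 → 5 → 6 → 7 → 8 → 9 → 10 → 11 → 12

Answer: 12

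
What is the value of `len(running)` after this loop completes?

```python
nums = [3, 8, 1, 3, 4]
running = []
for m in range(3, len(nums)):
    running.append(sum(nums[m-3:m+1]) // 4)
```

Number of 4-element averages
`running` takes the values: [] → [3] → [3, 4]
So `len(running)` = 2

Answer: 2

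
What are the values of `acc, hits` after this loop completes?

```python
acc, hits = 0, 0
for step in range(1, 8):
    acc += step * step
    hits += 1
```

Sum of squares and count
`acc, hits` takes the values: (0, 0) → (1, 0) → (1, 1) → (5, 1) → (5, 2) → (14, 2) → (14, 3) → (30, 3) → (30, 4) → (55, 4) → (55, 5) → (91, 5) → (91, 6) → (140, 6) → (140, 7)

Answer: 140, 7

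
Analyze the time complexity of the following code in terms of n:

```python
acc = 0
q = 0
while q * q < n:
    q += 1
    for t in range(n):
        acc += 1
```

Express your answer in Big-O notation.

Each loop level contributes: √n × n. Multiplying the contributions gives O(n√n).

Answer: O(n√n)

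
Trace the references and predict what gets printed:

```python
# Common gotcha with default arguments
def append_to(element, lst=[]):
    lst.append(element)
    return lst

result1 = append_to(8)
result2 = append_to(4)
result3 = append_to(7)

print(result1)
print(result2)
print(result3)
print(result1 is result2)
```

Key concept: mutable default argument gotcha.
Step by step:
`result1 = append_to(8)` → result1 = [8]
`result2 = append_to(4)` → result1 = [8, 4] (same object as result2); result2 = [8, 4] (same object as result1)
`result3 = append_to(7)` → result1 = [8, 4, 7] (same object as result2, result3); result2 = [8, 4, 7] (same object as result1, result3); result3 = [8, 4, 7] (same object as result1, result2)
`print(result1)` → prints [8, 4, 7]
`print(result2)` → prints [8, 4, 7]
`print(result3)` → prints [8, 4, 7]
`print(result1 is result2)` → prints True

Answer:
[8, 4, 7]
[8, 4, 7]
[8, 4, 7]
True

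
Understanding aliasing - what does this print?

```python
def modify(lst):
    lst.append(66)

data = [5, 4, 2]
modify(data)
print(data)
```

Key concept: function modifies passed list.
Step by step:
`data = [5, 4, 2]` → data = [5, 4, 2]
`modify(data)` → data = [5, 4, 2, 66]
`print(data)` → prints [5, 4, 2, 66]

Answer: [5, 4, 2, 66]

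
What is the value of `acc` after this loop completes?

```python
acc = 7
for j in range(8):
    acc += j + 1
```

Start at 7, add 1 to 8 = 43
`acc` takes the values: 7 → 8 → 10 → 13 → 17 → 22 → 28 → 35 → 43

Answer: 43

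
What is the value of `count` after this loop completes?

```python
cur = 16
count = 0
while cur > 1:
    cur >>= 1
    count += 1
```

Count right shifts until 1
`count` takes the values: 0 → 1 → 2 → 3 → 4

Answer: 4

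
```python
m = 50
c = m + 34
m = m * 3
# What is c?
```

Trace:
`m = 50` → m = 50
`c = m + 34` → c = 84
`m = m * 3` → m = 150
So c = 84

Answer: 84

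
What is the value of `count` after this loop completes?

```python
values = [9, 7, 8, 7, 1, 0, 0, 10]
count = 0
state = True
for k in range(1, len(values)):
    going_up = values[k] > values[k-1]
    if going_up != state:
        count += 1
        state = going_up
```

Count direction changes in [9, 7, 8, 7, 1, 0, 0, 10]
`count` takes the values: 0 → 1 → 2 → 3 → 4

Answer: 4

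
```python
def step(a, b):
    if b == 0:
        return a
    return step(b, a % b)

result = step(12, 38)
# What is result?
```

step(12, 38) -> step(38, 12) -> step(12, 2) -> step(2, 0) -> 2

Answer: 2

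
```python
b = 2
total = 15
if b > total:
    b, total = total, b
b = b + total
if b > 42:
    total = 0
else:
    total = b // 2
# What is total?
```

Trace:
`b = 2` → b = 2
`total = 15` → total = 15
`if b > total: ...` → b > total is False → no variable changes
`b = b + total` → b = 17
`if b > 42: ...` → b > 42 is False, take else branch → total = 8
So total = 8

Answer: 8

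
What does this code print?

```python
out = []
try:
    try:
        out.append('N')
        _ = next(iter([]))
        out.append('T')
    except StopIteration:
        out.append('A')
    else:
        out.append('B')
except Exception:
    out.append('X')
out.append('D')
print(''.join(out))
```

Execution trace: 'N' (inner try body) → 'A' (inner except StopIteration) → 'D' (after the try/except). Output: NAD

Answer: NAD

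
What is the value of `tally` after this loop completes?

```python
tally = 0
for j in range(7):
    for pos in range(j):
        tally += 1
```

Triangle number: 0+1+2+...+6
`tally` takes the values: 0 → 1 → 2 → 3 → 4 → 5 → 6 → 7 → 8 → 9 → 10 → 11 → 12 → 13 → 14 → 15 → 16 → 17 → 18 → 19 → 20 → 21

Answer: 21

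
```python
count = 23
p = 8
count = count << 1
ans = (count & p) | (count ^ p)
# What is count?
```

Trace:
`count = 23` → count = 23
`p = 8` → p = 8
`count = count << 1` → count = 46
`ans = (count & p) | (count ^ p)` → ans = 46
So count = 46

Answer: 46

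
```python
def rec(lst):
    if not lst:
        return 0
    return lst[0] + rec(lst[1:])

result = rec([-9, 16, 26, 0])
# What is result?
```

(-9) + 16 + 26 + 0 + 0 = 33

Answer: 33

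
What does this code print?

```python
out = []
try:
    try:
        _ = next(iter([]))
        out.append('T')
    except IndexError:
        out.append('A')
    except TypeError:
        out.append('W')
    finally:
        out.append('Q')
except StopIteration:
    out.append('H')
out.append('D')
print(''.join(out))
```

Execution trace: 'Q' (inner finally) → 'H' (outer except StopIteration) → 'D' (after the try/except). Output: QHD

Answer: QHD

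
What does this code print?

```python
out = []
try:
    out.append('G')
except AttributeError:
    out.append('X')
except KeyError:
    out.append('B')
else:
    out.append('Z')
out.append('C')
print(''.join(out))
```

Execution trace: 'G' (try body, no exception) → 'Z' (else) → 'C' (after the try/except). Output: GZC

Answer: GZC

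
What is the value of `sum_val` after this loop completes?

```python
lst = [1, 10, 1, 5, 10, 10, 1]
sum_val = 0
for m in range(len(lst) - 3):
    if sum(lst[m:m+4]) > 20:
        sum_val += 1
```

Count windows with sum > 20
`sum_val` takes the values: 0 → 1 → 2 → 3

Answer: 3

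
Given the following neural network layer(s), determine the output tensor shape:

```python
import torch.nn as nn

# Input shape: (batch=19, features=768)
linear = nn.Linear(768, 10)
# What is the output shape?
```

Input: (19, 768) -> Output: (19, 10)

Answer: (19, 10)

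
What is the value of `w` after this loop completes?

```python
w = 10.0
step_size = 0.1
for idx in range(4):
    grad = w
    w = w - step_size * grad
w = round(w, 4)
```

Gradient descent: w = 10.0 * (1 - 0.1)^4
`w` takes the values: 10.0 → 9.0 → 8.1 → 7.29 → 6.561

Answer: 6.561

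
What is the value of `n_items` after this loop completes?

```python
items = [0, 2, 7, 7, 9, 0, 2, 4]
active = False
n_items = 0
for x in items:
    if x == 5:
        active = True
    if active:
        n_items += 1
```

Count elements after first 5 in [0, 2, 7, 7, 9, 0, 2, 4]
`n_items` takes the values: 0

Answer: 0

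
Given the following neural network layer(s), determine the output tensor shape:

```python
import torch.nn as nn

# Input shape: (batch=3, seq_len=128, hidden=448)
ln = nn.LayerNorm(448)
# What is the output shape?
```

Input: (3, 128, 448) -> Output: (3, 128, 448)

Answer: (3, 128, 448)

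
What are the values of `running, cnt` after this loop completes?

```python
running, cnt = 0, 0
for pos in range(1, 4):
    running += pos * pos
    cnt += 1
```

Sum of squares and count
`running, cnt` takes the values: (0, 0) → (1, 0) → (1, 1) → (5, 1) → (5, 2) → (14, 2) → (14, 3)

Answer: 14, 3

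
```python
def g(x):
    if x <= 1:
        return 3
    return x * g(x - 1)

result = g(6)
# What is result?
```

g(6) = 6 * 5 * 4 * 3 * 2 * 3 = 2160

Answer: 2160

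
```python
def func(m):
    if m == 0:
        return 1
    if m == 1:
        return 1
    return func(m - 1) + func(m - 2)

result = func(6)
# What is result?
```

Build up from base cases: func(0)=1, func(1)=1, func(2)=2, func(3)=3, func(4)=5, func(5)=8, func(6)=13

Answer: 13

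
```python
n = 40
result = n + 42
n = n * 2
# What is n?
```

Trace:
`n = 40` → n = 40
`result = n + 42` → result = 82
`n = n * 2` → n = 80
So n = 80

Answer: 80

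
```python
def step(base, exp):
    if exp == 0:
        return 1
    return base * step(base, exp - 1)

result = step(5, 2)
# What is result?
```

step(5, 2) = 5 * 5 = 25

Answer: 25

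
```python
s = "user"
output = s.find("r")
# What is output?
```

Trace:
`s = "user"` → s = 'user'
`output = s.find("r")` → output = 3
So output = 3

Answer: 3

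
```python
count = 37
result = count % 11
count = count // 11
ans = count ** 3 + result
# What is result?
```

Trace:
`count = 37` → count = 37
`result = count % 11` → result = 4
`count = count // 11` → count = 3
`ans = count ** 3 + result` → ans = 31
So result = 4

Answer: 4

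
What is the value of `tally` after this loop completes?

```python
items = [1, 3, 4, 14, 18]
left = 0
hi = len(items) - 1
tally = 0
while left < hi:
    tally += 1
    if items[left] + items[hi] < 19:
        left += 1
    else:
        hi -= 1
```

Steps to find pair summing to 19
`tally` takes the values: 0 → 1 → 2 → 3 → 4

Answer: 4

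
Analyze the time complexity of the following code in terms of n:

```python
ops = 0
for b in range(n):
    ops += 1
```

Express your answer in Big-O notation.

Each loop level contributes: n. Multiplying the contributions gives O(n).

Answer: O(n)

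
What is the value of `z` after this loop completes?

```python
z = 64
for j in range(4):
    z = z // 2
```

Halve 4 times: 64 // 2^4 = 4
`z` takes the values: 64 → 32 → 16 → 8 → 4

Answer: 4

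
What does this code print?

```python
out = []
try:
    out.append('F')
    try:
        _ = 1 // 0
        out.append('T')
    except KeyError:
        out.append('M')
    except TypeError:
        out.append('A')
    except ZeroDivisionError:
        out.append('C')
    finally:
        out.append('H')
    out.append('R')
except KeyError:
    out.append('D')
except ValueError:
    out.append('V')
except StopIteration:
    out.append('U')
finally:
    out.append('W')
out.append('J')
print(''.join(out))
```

Execution trace: 'F' (try body) → 'C' (inner except ZeroDivisionError) → 'H' (inner finally) → 'R' (try body, no exception) → 'W' (finally) → 'J' (after the try/except). Output: FCHRWJ

Answer: FCHRWJ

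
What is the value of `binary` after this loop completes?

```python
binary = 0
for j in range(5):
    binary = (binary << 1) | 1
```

Build 5 consecutive 1-bits: 0b11111
`binary` takes the values: 0 → 1 → 3 → 7 → 15 → 31

Answer: 31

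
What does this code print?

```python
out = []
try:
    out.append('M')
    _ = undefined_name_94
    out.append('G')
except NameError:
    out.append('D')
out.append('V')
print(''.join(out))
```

Execution trace: 'M' (try body) → 'D' (except NameError) → 'V' (after the try/except). Output: MDV

Answer: MDV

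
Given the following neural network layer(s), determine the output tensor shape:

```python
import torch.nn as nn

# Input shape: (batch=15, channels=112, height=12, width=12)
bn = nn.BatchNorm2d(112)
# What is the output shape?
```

Input: (15, 112, 12, 12) -> Output: (15, 112, 12, 12)

Answer: (15, 112, 12, 12)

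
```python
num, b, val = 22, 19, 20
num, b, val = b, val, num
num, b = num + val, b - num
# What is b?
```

Trace:
`num, b, val = 22, 19, 20` → num = 22; b = 19; val = 20
`num, b, val = b, val, num` → num = 19; b = 20; val = 22
`num, b = num + val, b - num` → num = 41; b = 1
So b = 1

Answer: 1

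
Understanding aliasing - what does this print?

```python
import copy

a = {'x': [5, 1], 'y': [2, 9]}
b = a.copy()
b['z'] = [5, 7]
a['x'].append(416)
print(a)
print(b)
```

Key concept: shallow copy of dict with mutable values.
Step by step:
`a = {'x': [5, 1], 'y': [2, 9]}` → a = {'x': [5, 1], 'y': [2, 9]}
`b = a.copy()` → b = {'x': [5, 1], 'y': [2, 9]}
`b['z'] = [5, 7]` → b = {'x': [5, 1], 'y': [2, 9], 'z': [5, 7]}
`a['x'].append(416)` → a = {'x': [5, 1, 416], 'y': [2, 9]}; b = {'x': [5, 1, 416], 'y': [2, 9], 'z': [5, 7]}
`print(a)` → prints {'x': [5, 1, 416], 'y': [2, 9]}
`print(b)` → prints {'x': [5, 1, 416], 'y': [2, 9], 'z': [5, 7]}

Answer:
{'x': [5, 1, 416], 'y': [2, 9]}
{'x': [5, 1, 416], 'y': [2, 9], 'z': [5, 7]}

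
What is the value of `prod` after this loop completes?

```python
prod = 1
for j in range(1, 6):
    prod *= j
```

5! = 120
`prod` takes the values: 1 → 2 → 6 → 24 → 120

Answer: 120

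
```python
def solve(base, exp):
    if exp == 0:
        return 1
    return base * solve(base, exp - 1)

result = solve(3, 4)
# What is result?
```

solve(3, 4) = 3 * 3 * 3 * 3 = 81

Answer: 81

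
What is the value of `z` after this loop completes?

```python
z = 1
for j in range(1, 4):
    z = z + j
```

Start at 1, add 1 through 3
`z` takes the values: 1 → 2 → 4 → 7

Answer: 7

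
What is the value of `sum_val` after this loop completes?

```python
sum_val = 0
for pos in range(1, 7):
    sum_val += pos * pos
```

Sum of squares 1² to 6² = 91
`sum_val` takes the values: 0 → 1 → 5 → 14 → 30 → 55 → 91

Answer: 91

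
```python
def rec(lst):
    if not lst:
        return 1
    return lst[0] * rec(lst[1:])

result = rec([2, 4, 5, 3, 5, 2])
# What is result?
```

Product over [2, 4, 5, 3, 5, 2] = 2 * 4 * 5 * 3 * 5 * 2 = 1200

Answer: 1200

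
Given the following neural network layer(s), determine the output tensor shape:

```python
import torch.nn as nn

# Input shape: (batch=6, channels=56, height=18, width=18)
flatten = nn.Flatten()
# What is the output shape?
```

Input: (6, 56, 18, 18) -> Output: (6, 18144)

Answer: (6, 18144)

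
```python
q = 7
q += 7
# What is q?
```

Trace:
`q = 7` → q = 7
`q += 7` → q = 14
So q = 14

Answer: 14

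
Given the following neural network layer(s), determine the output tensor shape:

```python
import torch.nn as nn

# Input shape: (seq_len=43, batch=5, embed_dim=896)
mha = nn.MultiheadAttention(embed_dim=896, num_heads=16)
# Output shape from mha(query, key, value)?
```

Input: (43, 5, 896) -> Output: (43, 5, 896)

Answer: (43, 5, 896)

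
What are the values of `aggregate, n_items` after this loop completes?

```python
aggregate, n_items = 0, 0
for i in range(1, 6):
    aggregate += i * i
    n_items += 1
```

Sum of squares and count
`aggregate, n_items` takes the values: (0, 0) → (1, 0) → (1, 1) → (5, 1) → (5, 2) → (14, 2) → (14, 3) → (30, 3) → (30, 4) → (55, 4) → (55, 5)

Answer: 55, 5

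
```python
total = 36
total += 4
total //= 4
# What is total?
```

Trace:
`total = 36` → total = 36
`total += 4` → total = 40
`total //= 4` → total = 10
So total = 10

Answer: 10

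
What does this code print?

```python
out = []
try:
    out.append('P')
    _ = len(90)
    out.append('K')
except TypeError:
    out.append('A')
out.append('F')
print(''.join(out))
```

Execution trace: 'P' (try body) → 'A' (except TypeError) → 'F' (after the try/except). Output: PAF

Answer: PAF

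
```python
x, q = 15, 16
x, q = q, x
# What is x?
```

Trace:
`x, q = 15, 16` → x = 15; q = 16
`x, q = q, x` → x = 16; q = 15
So x = 16

Answer: 16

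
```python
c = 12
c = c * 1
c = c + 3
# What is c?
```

Trace:
`c = 12` → c = 12
`c = c * 1` → c = 12
`c = c + 3` → c = 15
So c = 15

Answer: 15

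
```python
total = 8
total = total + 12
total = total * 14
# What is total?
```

Trace:
`total = 8` → total = 8
`total = total + 12` → total = 20
`total = total * 14` → total = 280
So total = 280

Answer: 280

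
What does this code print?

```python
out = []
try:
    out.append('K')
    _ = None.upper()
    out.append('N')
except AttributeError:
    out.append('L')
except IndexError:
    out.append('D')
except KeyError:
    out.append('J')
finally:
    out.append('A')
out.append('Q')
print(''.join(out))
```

Execution trace: 'K' (try body) → 'L' (except AttributeError) → 'A' (finally) → 'Q' (after the try/except). Output: KLAQ

Answer: KLAQ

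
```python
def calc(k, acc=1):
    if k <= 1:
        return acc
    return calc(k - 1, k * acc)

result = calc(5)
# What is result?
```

Accumulator trace (n, acc): (5, 1) -> (4, 5) -> (3, 20) -> (2, 60) -> (1, 120) -> return 120

Answer: 120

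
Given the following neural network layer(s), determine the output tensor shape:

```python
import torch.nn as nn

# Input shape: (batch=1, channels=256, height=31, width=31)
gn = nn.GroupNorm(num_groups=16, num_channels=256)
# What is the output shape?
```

Input: (1, 256, 31, 31) -> Output: (1, 256, 31, 31)

Answer: (1, 256, 31, 31)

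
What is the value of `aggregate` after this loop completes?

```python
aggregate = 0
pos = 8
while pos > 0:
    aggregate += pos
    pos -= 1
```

Sum 8 down to 1
`aggregate` takes the values: 0 → 8 → 15 → 21 → 26 → 30 → 33 → 35 → 36

Answer: 36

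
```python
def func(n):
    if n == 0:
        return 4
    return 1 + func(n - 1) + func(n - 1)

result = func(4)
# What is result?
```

func(n) = 1 + 2·func(n-1), func(0)=4. Closed form: (4+1)·2^4 - 1 = 79.

Answer: 79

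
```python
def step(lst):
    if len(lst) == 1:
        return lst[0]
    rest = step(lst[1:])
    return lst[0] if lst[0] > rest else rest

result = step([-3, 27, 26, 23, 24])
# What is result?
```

Recursive max over [-3, 27, 26, 23, 24] = 27

Answer: 27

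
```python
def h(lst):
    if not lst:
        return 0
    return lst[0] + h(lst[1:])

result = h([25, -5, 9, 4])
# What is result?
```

25 + (-5) + 9 + 4 + 0 = 33

Answer: 33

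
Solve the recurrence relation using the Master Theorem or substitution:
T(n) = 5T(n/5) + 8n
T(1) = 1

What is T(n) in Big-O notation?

By Master Theorem: a=5, b=5, f(n)=8n. Since log_5(5) = 1 and f(n) = Θ(n^1), Case 2 applies. T(n) = O(n log n).

Answer: O(n log n)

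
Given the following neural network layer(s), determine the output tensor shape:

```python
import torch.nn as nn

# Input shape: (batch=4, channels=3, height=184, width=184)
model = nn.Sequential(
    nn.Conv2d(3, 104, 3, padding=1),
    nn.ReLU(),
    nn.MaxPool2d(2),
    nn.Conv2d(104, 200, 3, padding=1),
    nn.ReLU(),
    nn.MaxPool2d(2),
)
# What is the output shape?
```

Input: (4, 3, 184, 184) -> after first Conv2d: (4, 104, 184, 184) -> after first MaxPool2d: (4, 104, 92, 92) -> after second Conv2d: (4, 200, 92, 92) -> Output: (4, 200, 46, 46)

Answer: (4, 200, 46, 46)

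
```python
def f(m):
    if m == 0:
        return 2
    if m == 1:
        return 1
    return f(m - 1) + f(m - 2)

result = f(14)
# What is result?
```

Build up from base cases: f(0)=2, f(1)=1, f(2)=3, f(3)=4, f(4)=7, f(5)=11, f(6)=18, ..., f(14)=843

Answer: 843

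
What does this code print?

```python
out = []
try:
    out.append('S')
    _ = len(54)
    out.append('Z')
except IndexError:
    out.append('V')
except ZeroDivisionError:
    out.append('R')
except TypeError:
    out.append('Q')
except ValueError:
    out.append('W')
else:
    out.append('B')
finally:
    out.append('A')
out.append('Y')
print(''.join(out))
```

Execution trace: 'S' (try body) → 'Q' (except TypeError) → 'A' (finally) → 'Y' (after the try/except). Output: SQAY

Answer: SQAY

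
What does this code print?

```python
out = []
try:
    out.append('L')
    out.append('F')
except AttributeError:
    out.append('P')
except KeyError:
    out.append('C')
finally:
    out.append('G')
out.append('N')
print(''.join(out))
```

Execution trace: 'L' (try body) → 'F' (try body, no exception) → 'G' (finally) → 'N' (after the try/except). Output: LFGN

Answer: LFGN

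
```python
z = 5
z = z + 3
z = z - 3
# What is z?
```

Trace:
`z = 5` → z = 5
`z = z + 3` → z = 8
`z = z - 3` → z = 5
So z = 5

Answer: 5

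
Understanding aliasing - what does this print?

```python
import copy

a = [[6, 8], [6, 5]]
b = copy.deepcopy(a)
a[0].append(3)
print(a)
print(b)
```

Key concept: deep copy is fully independent.
Step by step:
`a = [[6, 8], [6, 5]]` → a = [[6, 8], [6, 5]]
`b = copy.deepcopy(a)` → b = [[6, 8], [6, 5]]
`a[0].append(3)` → a = [[6, 8, 3], [6, 5]]
`print(a)` → prints [[6, 8, 3], [6, 5]]
`print(b)` → prints [[6, 8], [6, 5]]

Answer:
[[6, 8, 3], [6, 5]]
[[6, 8], [6, 5]]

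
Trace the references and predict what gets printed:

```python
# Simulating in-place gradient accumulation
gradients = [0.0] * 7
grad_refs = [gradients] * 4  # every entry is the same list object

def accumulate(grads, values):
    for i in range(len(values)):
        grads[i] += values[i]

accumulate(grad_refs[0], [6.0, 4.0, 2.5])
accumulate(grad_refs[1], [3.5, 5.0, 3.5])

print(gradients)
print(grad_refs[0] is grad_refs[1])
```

Key concept: gradient accumulation aliasing.
Step by step:
`gradients = [0.0] * 7` → gradients = [0.0, 0.0, 0.0, 0.0, 0.0, 0.0, 0.0]
`grad_refs = [gradients] * 4` → grad_refs = [[0.0, 0.0, 0.0, 0.0, 0.0, 0.0, 0.0], [0.0, 0.0, 0.0, 0.0, 0.0, 0.0, 0.0], [0.0, 0.0, 0.0, 0.0, 0.0, 0.0, 0.0], [0.0, 0.0, 0.0, 0.0, 0.0, 0.0, 0.0]]
`accumulate(grad_refs[0], [6.0, 4.0, 2.5])` → gradients = [6.0, 4.0, 2.5, 0.0, 0.0, 0.0, 0.0]; grad_refs = [[6.0, 4.0, 2.5, 0.0, 0.0, 0.0, 0.0], [6.0, 4.0, 2.5, 0.0, 0.0, 0.0, 0.0], [6.0, 4.0, 2.5, 0.0, 0.0, 0.0, 0.0], [6.0, 4.0, 2.5, 0.0, 0.0, 0.0, 0.0]]
`accumulate(grad_refs[1], [3.5, 5.0, 3.5])` → gradients = [9.5, 9.0, 6.0, 0.0, 0.0, 0.0, 0.0]; grad_refs = [[9.5, 9.0, 6.0, 0.0, 0.0, 0.0, 0.0], [9.5, 9.0, 6.0, 0.0, 0.0, 0.0, 0.0], [9.5, 9.0, 6.0, 0.0, 0.0, 0.0, 0.0], [9.5, 9.0, 6.0, 0.0, 0.0, 0.0, 0.0]]
`print(gradients)` → prints [9.5, 9.0, 6.0, 0.0, 0.0, 0.0, 0.0]
`print(grad_refs[0] is grad_refs[1])` → prints True

Answer:
[9.5, 9.0, 6.0, 0.0, 0.0, 0.0, 0.0]
True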